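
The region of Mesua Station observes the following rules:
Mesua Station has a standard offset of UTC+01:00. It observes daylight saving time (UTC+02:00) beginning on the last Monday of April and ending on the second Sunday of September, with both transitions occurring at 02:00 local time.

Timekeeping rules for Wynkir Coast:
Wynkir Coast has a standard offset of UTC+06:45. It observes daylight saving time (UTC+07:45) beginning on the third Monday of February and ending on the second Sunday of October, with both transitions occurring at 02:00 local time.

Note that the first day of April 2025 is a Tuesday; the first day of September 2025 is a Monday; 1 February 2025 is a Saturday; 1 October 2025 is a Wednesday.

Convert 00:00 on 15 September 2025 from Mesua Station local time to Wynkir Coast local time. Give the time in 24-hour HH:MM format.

06:45

1 April 2025 is a Tuesday, so Mondays fall on 7, 14, 21, 28; the last is April 28.
1 September 2025 is a Monday, so the first Sunday is September 7 and the second is September 14.
15 September 2025 does not fall between 28 April and 14 September, so daylight saving is not in effect and Mesua Station is at UTC+01:00.
00:00 Mesua Station − 1h = 23:00 UTC (rolling into the previous day, 14 September 2025).
1 February 2025 is a Saturday, so the first Monday is February 3 and the third is February 17.
1 October 2025 is a Wednesday, so the first Sunday is October 5 and the second is October 12.
At the standard offset (UTC+06:45), 23:00 UTC + 6h45m = 05:45 Wynkir Coast standard time (rolling into the next day, 15 September 2025).
The standard-time date in Wynkir Coast, 15 September 2025, falls between 17 February and 12 October, so daylight saving is in effect and Wynkir Coast is at UTC+07:45.
23:00 UTC + 7h45m = 06:45 Wynkir Coast (rolling into the next day, 15 September 2025).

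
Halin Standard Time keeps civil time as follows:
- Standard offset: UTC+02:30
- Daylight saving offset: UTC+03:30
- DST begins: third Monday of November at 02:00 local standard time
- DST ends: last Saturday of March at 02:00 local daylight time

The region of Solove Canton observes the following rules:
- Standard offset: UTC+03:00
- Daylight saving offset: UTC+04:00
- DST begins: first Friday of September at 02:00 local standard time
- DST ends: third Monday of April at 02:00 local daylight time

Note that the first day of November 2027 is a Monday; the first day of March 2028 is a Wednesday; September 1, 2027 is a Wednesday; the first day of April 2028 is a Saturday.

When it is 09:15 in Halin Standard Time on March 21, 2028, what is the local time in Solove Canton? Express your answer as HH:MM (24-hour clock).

1 November 2027 is a Monday, so the first Monday is November 1 and the third is November 15.
1 March 2028 is a Wednesday, so Saturdays fall on 4, 11, 18, 25; the last is March 25.
March 21, 2028 lies within the daylight-saving period (15 November 2027 – 25 March 2028), so Halin Standard Time is on daylight time, UTC+03:30.
09:15 Halin Standard Time − 3h30m = 05:45 UTC.
1 September 2027 is a Wednesday, so the first Friday is September 3.
1 April 2028 is a Saturday, so the first Monday is April 3 and the third is April 17.
At the standard offset (UTC+03:00), 05:45 UTC + 3h = 08:45 Solove Canton standard time.
Daylight saving runs 3 September 2027 – 17 April 2028; the standard-time date in Solove Canton, March 21, 2028, is inside that window, so Solove Canton is at UTC+04:00.
05:45 UTC + 4h = 09:45 Solove Canton.

09:45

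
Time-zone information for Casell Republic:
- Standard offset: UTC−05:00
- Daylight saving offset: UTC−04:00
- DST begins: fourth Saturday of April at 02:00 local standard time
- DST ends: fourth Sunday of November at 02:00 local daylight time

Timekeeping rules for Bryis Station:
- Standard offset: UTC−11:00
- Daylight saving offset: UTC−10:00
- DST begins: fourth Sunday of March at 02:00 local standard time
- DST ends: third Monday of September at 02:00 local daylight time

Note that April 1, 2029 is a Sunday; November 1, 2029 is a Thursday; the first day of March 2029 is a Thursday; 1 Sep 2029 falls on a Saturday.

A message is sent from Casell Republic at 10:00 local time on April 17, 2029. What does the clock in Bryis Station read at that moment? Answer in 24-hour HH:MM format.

1 April 2029 is a Sunday, so the first Saturday is April 7 and the fourth is April 28.
1 November 2029 is a Thursday, so the first Sunday is November 4 and the fourth is November 25.
April 17, 2029 does not fall between 28 April and 25 November, so daylight saving is not in effect and Casell Republic is at UTC−05:00.
10:00 Casell Republic + 5h = 15:00 UTC.
1 March 2029 is a Thursday, so the first Sunday is March 4 and the fourth is March 25.
1 September 2029 is a Saturday, so the first Monday is September 3 and the third is September 17.
At the standard offset (UTC−11:00), 15:00 UTC − 11h = 04:00 Bryis Station standard time.
Daylight saving runs 25 March – 17 September; the standard-time date in Bryis Station, April 17, 2029, is inside that window, so Bryis Station is at UTC−10:00.
15:00 UTC − 10h = 05:00 Bryis Station.

05:00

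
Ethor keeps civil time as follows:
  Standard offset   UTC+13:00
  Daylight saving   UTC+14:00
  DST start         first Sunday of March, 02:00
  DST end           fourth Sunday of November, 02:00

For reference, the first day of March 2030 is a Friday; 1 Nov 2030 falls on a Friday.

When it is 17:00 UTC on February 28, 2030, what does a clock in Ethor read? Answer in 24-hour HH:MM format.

1 March 2030 is a Friday, so the first Sunday is March 3.
1 November 2030 is a Friday, so the first Sunday is November 3 and the fourth is November 24.
At the standard offset (UTC+13:00), 17:00 UTC + 13h = 06:00 Ethor standard time (rolling into the next day, 1 March 2030).
The standard-time date in Ethor, March 1, 2030, is outside the daylight-saving period (3 March – 24 November), so Ethor is on standard time, UTC+13:00.
17:00 UTC + 13h = 06:00 local (rolling into the next day, 1 March 2030).

06:00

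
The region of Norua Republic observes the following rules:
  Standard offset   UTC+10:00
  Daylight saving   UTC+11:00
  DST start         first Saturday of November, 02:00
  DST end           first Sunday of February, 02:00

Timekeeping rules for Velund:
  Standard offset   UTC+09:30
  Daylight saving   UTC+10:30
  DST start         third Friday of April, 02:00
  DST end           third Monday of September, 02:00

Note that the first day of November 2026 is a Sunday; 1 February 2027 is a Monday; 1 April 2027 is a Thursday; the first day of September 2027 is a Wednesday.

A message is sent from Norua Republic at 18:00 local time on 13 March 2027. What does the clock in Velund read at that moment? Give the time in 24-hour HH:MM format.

17:30

1 November 2026 is a Sunday, so the first Saturday is November 7.
1 February 2027 is a Monday, so the first Sunday is February 7.
Daylight saving runs 7 November 2026 – 7 February 2027; 13 March 2027 is outside that window, so Norua Republic is on standard time at UTC+10:00.
18:00 Norua Republic − 10h = 08:00 UTC.
1 April 2027 is a Thursday, so the first Friday is April 2 and the third is April 16.
1 September 2027 is a Wednesday, so the first Monday is September 6 and the third is September 20.
At the standard offset (UTC+09:30), 08:00 UTC + 9h30m = 17:30 Velund standard time.
The standard-time date in Velund, 13 March 2027, does not fall between 16 April and 20 September, so daylight saving is not in effect and Velund is at UTC+09:30.
08:00 UTC + 9h30m = 17:30 Velund.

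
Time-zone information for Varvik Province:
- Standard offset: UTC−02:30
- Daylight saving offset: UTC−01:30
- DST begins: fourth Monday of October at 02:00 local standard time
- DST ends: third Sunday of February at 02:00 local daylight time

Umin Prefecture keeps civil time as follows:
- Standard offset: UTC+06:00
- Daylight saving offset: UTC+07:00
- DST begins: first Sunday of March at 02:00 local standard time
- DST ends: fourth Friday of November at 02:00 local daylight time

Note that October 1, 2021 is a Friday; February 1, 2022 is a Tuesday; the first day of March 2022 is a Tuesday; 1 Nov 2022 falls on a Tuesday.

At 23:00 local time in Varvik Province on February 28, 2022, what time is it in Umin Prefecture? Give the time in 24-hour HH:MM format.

07:30

1 October 2021 is a Friday, so the first Monday is October 4 and the fourth is October 25.
1 February 2022 is a Tuesday, so the first Sunday is February 6 and the third is February 20.
February 28, 2022 does not fall between 25 October 2021 and 20 February 2022, so daylight saving is not in effect and Varvik Province is at UTC−02:30.
23:00 Varvik Province + 2h30m = 01:30 UTC (rolling into the next day, 1 March 2022).
1 March 2022 is a Tuesday, so the first Sunday is March 6.
1 November 2022 is a Tuesday, so the first Friday is November 4 and the fourth is November 25.
At the standard offset (UTC+06:00), 01:30 UTC + 6h = 07:30 Umin Prefecture standard time.
Daylight saving runs 6 March – 25 November; the standard-time date in Umin Prefecture, March 1, 2022, is outside that window, so Umin Prefecture is on standard time at UTC+06:00.
01:30 UTC + 6h = 07:30 Umin Prefecture.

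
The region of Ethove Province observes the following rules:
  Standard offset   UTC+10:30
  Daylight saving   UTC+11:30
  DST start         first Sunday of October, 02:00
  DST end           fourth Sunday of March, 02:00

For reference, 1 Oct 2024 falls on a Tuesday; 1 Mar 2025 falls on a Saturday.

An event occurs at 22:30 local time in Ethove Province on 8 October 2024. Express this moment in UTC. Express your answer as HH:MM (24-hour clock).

11:00

1 October 2024 is a Tuesday, so the first Sunday is October 6.
1 March 2025 is a Saturday, so the first Sunday is March 2 and the fourth is March 23.
Daylight saving runs 6 October 2024 – 23 March 2025; 8 October 2024 is inside that window, so Ethove Province is at UTC+11:30.
22:30 local − 11h30m = 11:00 UTC.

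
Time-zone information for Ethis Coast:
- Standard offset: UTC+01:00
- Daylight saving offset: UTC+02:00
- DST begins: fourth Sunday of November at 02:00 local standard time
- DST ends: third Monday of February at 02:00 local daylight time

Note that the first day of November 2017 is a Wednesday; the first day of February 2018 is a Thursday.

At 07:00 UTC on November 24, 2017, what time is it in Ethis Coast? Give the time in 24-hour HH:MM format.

1 November 2017 is a Wednesday, so the first Sunday is November 5 and the fourth is November 26.
1 February 2018 is a Thursday, so the first Monday is February 5 and the third is February 19.
At the standard offset (UTC+01:00), 07:00 UTC + 1h = 08:00 Ethis Coast standard time.
Daylight saving runs 26 November 2017 – 19 February 2018; the standard-time date in Ethis Coast, November 24, 2017, is outside that window, so Ethis Coast is on standard time at UTC+01:00.
07:00 UTC + 1h = 08:00 local.

08:00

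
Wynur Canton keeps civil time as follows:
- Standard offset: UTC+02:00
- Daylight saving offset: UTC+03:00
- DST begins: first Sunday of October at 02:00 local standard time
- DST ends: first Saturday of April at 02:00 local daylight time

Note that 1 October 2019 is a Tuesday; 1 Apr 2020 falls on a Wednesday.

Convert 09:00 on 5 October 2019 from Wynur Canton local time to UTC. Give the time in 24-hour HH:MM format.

07:00

1 October 2019 is a Tuesday, so the first Sunday is October 6.
1 April 2020 is a Wednesday, so the first Saturday is April 4.
5 October 2019 does not fall between 6 October 2019 and 4 April 2020, so daylight saving is not in effect and Wynur Canton is at UTC+02:00.
09:00 local − 2h = 07:00 UTC.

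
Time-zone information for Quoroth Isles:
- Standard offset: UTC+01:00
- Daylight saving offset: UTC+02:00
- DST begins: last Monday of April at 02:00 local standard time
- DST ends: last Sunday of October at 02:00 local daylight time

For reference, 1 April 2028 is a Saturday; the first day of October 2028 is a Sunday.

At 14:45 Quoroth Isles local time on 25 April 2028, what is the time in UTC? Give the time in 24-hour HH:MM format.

1 April 2028 is a Saturday, so Mondays fall on 3, 10, 17, 24; the last is April 24.
1 October 2028 is a Sunday, so Sundays fall on 1, 8, 15, 22, 29; the last is October 29.
Daylight saving runs 24 April – 29 October; 25 April 2028 is inside that window, so Quoroth Isles is at UTC+02:00.
14:45 local − 2h = 12:45 UTC.

12:45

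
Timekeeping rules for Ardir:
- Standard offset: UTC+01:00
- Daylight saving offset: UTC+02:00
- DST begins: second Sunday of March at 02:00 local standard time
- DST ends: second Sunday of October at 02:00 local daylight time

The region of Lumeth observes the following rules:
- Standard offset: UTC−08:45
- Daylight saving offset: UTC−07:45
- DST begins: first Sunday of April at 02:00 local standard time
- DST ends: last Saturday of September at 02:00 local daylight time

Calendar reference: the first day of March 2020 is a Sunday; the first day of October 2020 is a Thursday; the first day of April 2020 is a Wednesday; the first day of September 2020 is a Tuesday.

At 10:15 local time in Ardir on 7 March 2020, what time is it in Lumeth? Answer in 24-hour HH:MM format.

1 March 2020 is a Sunday, so the first Sunday is March 1 and the second is March 8.
1 October 2020 is a Thursday, so the first Sunday is October 4 and the second is October 11.
7 March 2020 does not fall between 8 March and 11 October, so daylight saving is not in effect and Ardir is at UTC+01:00.
10:15 Ardir − 1h = 09:15 UTC.
1 April 2020 is a Wednesday, so the first Sunday is April 5.
1 September 2020 is a Tuesday, so Saturdays fall on 5, 12, 19, 26; the last is September 26.
At the standard offset (UTC−08:45), 09:15 UTC − 8h45m = 00:30 Lumeth standard time.
The standard-time date in Lumeth, 7 March 2020, does not fall between 5 April and 26 September, so daylight saving is not in effect and Lumeth is at UTC−08:45.
09:15 UTC − 8h45m = 00:30 Lumeth.

00:30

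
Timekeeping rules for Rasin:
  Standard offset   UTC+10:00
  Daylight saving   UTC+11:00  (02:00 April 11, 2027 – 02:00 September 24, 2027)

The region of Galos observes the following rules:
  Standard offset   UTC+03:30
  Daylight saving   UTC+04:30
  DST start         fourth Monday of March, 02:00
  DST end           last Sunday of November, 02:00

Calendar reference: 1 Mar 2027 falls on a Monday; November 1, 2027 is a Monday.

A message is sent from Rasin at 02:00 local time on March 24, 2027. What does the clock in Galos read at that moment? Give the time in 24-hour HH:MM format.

20:30

Daylight saving runs 11 April – 24 September; March 24, 2027 is outside that window, so Rasin is on standard time at UTC+10:00.
02:00 Rasin − 10h = 16:00 UTC (rolling into the previous day, 23 March 2027).
1 March 2027 is a Monday, so the first Monday is March 1 and the fourth is March 22.
1 November 2027 is a Monday, so Sundays fall on 7, 14, 21, 28; the last is November 28.
At the standard offset (UTC+03:30), 16:00 UTC + 3h30m = 19:30 Galos standard time.
Daylight saving runs 22 March – 28 November; the standard-time date in Galos, March 23, 2027, is inside that window, so Galos is at UTC+04:30.
16:00 UTC + 4h30m = 20:30 Galos.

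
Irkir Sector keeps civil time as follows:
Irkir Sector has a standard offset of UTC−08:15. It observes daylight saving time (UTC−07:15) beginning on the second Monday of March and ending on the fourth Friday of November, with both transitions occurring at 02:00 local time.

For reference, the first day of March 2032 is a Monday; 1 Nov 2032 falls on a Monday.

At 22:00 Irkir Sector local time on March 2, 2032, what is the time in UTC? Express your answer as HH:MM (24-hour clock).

1 March 2032 is a Monday, so the first Monday is March 1 and the second is March 8.
1 November 2032 is a Monday, so the first Friday is November 5 and the fourth is November 26.
March 2, 2032 does not fall between 8 March and 26 November, so daylight saving is not in effect and Irkir Sector is at UTC−08:15.
22:00 local + 8h15m = 06:15 UTC (rolling into the next day, 3 March 2032).

06:15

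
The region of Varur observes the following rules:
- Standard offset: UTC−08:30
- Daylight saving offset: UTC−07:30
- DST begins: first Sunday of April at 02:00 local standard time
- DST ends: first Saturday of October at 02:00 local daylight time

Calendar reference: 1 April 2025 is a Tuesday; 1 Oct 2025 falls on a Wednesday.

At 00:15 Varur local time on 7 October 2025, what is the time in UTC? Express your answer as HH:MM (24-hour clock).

1 April 2025 is a Tuesday, so the first Sunday is April 6.
1 October 2025 is a Wednesday, so the first Saturday is October 4.
7 October 2025 is outside the daylight-saving period (6 April – 4 October), so Varur is on standard time, UTC−08:30.
00:15 local + 8h30m = 08:45 UTC.

08:45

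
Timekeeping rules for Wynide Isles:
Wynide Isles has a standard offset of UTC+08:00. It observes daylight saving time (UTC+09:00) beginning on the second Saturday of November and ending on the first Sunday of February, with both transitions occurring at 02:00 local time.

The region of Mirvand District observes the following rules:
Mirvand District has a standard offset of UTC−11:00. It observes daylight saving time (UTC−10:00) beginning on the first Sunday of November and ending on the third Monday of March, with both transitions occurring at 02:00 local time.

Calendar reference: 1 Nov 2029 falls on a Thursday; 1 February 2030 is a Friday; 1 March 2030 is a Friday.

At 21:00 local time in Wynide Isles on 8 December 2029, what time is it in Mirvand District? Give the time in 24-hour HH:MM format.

1 November 2029 is a Thursday, so the first Saturday is November 3 and the second is November 10.
1 February 2030 is a Friday, so the first Sunday is February 3.
8 December 2029 lies within the daylight-saving period (10 November 2029 – 3 February 2030), so Wynide Isles is on daylight time, UTC+09:00.
21:00 Wynide Isles − 9h = 12:00 UTC.
1 November 2029 is a Thursday, so the first Sunday is November 4.
1 March 2030 is a Friday, so the first Monday is March 4 and the third is March 18.
At the standard offset (UTC−11:00), 12:00 UTC − 11h = 01:00 Mirvand District standard time.
Daylight saving runs 4 November 2029 – 18 March 2030; the standard-time date in Mirvand District, 8 December 2029, is inside that window, so Mirvand District is at UTC−10:00.
12:00 UTC − 10h = 02:00 Mirvand District.

02:00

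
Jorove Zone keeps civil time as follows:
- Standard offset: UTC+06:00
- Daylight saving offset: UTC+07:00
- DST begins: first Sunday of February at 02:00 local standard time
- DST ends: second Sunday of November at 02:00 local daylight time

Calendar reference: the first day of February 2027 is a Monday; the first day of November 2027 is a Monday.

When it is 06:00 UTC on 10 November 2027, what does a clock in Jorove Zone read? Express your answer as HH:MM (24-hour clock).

1 February 2027 is a Monday, so the first Sunday is February 7.
1 November 2027 is a Monday, so the first Sunday is November 7 and the second is November 14.
At the standard offset (UTC+06:00), 06:00 UTC + 6h = 12:00 Jorove Zone standard time.
The standard-time date in Jorove Zone, 10 November 2027, lies within the daylight-saving period (7 February – 14 November), so Jorove Zone is on daylight time, UTC+07:00.
06:00 UTC + 7h = 13:00 local.

13:00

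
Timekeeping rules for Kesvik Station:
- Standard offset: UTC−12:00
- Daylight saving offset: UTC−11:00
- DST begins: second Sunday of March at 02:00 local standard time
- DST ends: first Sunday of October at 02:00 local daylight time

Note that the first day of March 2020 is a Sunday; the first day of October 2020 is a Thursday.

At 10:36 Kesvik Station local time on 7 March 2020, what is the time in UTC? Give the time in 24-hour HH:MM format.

1 March 2020 is a Sunday, so the first Sunday is March 1 and the second is March 8.
1 October 2020 is a Thursday, so the first Sunday is October 4.
Daylight saving runs 8 March – 4 October; 7 March 2020 is outside that window, so Kesvik Station is on standard time at UTC−12:00.
10:36 local + 12h = 22:36 UTC.

22:36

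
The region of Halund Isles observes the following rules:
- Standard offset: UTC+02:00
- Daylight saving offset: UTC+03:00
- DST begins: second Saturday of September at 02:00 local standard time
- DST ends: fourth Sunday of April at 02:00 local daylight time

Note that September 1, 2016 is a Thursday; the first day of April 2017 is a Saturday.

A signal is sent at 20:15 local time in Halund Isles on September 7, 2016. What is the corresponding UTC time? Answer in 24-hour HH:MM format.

1 September 2016 is a Thursday, so the first Saturday is September 3 and the second is September 10.
1 April 2017 is a Saturday, so the first Sunday is April 2 and the fourth is April 23.
September 7, 2016 is outside the daylight-saving period (10 September 2016 – 23 April 2017), so Halund Isles is on standard time, UTC+02:00.
20:15 local − 2h = 18:15 UTC.

18:15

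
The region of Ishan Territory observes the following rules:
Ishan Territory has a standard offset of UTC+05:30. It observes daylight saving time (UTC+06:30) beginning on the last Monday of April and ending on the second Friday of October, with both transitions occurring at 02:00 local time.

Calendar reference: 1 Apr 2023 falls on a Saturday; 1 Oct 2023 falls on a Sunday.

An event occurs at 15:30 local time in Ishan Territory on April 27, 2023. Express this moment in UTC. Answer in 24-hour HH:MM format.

09:00

1 April 2023 is a Saturday, so Mondays fall on 3, 10, 17, 24; the last is April 24.
1 October 2023 is a Sunday, so the first Friday is October 6 and the second is October 13.
Daylight saving runs 24 April – 13 October; April 27, 2023 is inside that window, so Ishan Territory is at UTC+06:30.
15:30 local − 6h30m = 09:00 UTC.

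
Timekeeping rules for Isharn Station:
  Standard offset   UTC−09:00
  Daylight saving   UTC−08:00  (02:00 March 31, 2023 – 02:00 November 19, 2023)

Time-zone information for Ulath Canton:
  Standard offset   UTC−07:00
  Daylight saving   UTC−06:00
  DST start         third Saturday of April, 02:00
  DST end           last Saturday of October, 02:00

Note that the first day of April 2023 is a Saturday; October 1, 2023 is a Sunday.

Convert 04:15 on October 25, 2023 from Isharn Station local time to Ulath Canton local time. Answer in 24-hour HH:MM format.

October 25, 2023 falls between 31 March and 19 November, so daylight saving is in effect and Isharn Station is at UTC−08:00.
04:15 Isharn Station + 8h = 12:15 UTC.
1 April 2023 is a Saturday, so the first Saturday is April 1 and the third is April 15.
1 October 2023 is a Sunday, so Saturdays fall on 7, 14, 21, 28; the last is October 28.
At the standard offset (UTC−07:00), 12:15 UTC − 7h = 05:15 Ulath Canton standard time.
The standard-time date in Ulath Canton, October 25, 2023, lies within the daylight-saving period (15 April – 28 October), so Ulath Canton is on daylight time, UTC−06:00.
12:15 UTC − 6h = 06:15 Ulath Canton.

06:15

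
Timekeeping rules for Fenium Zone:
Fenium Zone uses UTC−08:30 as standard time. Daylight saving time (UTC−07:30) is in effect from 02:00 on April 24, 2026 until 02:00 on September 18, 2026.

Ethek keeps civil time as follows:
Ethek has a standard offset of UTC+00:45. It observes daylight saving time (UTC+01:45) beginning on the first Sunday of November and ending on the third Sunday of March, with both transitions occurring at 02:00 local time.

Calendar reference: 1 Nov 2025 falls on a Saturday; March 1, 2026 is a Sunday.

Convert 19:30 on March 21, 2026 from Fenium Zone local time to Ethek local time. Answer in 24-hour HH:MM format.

04:45

March 21, 2026 is outside the daylight-saving period (24 April – 18 September), so Fenium Zone is on standard time, UTC−08:30.
19:30 Fenium Zone + 8h30m = 04:00 UTC (rolling into the next day, 22 March 2026).
1 November 2025 is a Saturday, so the first Sunday is November 2.
1 March 2026 is a Sunday, so the first Sunday is March 1 and the third is March 15.
At the standard offset (UTC+00:45), 04:00 UTC + 0h45m = 04:45 Ethek standard time.
The standard-time date in Ethek, March 22, 2026, does not fall between 2 November 2025 and 15 March 2026, so daylight saving is not in effect and Ethek is at UTC+00:45.
04:00 UTC + 0h45m = 04:45 Ethek.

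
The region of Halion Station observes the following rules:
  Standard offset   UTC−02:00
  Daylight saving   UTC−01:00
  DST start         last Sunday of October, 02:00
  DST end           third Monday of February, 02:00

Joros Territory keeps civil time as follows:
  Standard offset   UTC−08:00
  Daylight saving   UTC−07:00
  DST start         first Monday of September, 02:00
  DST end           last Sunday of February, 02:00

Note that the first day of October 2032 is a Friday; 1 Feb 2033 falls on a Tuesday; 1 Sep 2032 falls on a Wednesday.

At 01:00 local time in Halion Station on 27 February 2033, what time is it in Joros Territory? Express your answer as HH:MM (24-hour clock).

1 October 2032 is a Friday, so Sundays fall on 3, 10, 17, 24, 31; the last is October 31.
1 February 2033 is a Tuesday, so the first Monday is February 7 and the third is February 21.
27 February 2033 does not fall between 31 October 2032 and 21 February 2033, so daylight saving is not in effect and Halion Station is at UTC−02:00.
01:00 Halion Station + 2h = 03:00 UTC.
1 September 2032 is a Wednesday, so the first Monday is September 6.
1 February 2033 is a Tuesday, so Sundays fall on 6, 13, 20, 27; the last is February 27.
At the standard offset (UTC−08:00), 03:00 UTC − 8h = 19:00 Joros Territory standard time (rolling into the previous day, 26 February 2033).
Daylight saving runs 6 September 2032 – 27 February 2033; the standard-time date in Joros Territory, 26 February 2033, is inside that window, so Joros Territory is at UTC−07:00.
03:00 UTC − 7h = 20:00 Joros Territory (rolling into the previous day, 26 February 2033).

20:00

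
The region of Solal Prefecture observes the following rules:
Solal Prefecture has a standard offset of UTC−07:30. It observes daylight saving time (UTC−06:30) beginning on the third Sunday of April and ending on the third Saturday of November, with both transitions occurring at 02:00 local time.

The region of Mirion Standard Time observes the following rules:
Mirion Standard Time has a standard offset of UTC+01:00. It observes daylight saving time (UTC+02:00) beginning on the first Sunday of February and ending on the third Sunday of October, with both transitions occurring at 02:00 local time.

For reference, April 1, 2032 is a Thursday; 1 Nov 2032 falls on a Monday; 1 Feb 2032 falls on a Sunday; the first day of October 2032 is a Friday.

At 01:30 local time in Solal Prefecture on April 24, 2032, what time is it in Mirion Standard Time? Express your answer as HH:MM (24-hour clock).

1 April 2032 is a Thursday, so the first Sunday is April 4 and the third is April 18.
1 November 2032 is a Monday, so the first Saturday is November 6 and the third is November 20.
Daylight saving runs 18 April – 20 November; April 24, 2032 is inside that window, so Solal Prefecture is at UTC−06:30.
01:30 Solal Prefecture + 6h30m = 08:00 UTC.
1 February 2032 is a Sunday, so the first Sunday is February 1.
1 October 2032 is a Friday, so the first Sunday is October 3 and the third is October 17.
At the standard offset (UTC+01:00), 08:00 UTC + 1h = 09:00 Mirion Standard Time standard time.
Daylight saving runs 1 February – 17 October; the standard-time date in Mirion Standard Time, April 24, 2032, is inside that window, so Mirion Standard Time is at UTC+02:00.
08:00 UTC + 2h = 10:00 Mirion Standard Time.

10:00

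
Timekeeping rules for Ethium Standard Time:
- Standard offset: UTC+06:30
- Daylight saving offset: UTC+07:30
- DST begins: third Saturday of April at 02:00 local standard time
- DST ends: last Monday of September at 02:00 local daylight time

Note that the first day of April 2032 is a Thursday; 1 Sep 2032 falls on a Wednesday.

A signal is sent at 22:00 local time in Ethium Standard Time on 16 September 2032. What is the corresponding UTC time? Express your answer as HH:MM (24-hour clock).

14:30

1 April 2032 is a Thursday, so the first Saturday is April 3 and the third is April 17.
1 September 2032 is a Wednesday, so Mondays fall on 6, 13, 20, 27; the last is September 27.
16 September 2032 falls between 17 April and 27 September, so daylight saving is in effect and Ethium Standard Time is at UTC+07:30.
22:00 local − 7h30m = 14:30 UTC.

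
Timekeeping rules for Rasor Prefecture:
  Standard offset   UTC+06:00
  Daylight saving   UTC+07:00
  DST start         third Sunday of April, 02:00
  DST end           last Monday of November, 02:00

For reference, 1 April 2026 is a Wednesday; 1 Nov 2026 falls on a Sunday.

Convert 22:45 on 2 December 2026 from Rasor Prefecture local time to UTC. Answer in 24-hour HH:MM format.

1 April 2026 is a Wednesday, so the first Sunday is April 5 and the third is April 19.
1 November 2026 is a Sunday, so Mondays fall on 2, 9, 16, 23, 30; the last is November 30.
Daylight saving runs 19 April – 30 November; 2 December 2026 is outside that window, so Rasor Prefecture is on standard time at UTC+06:00.
22:45 local − 6h = 16:45 UTC.

16:45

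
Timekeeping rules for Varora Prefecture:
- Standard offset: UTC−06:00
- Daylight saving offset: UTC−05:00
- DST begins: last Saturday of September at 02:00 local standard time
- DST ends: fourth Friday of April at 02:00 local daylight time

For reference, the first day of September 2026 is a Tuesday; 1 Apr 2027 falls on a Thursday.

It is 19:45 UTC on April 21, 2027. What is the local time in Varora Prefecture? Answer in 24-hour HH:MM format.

14:45

1 September 2026 is a Tuesday, so Saturdays fall on 5, 12, 19, 26; the last is September 26.
1 April 2027 is a Thursday, so the first Friday is April 2 and the fourth is April 23.
At the standard offset (UTC−06:00), 19:45 UTC − 6h = 13:45 Varora Prefecture standard time.
The standard-time date in Varora Prefecture, April 21, 2027, falls between 26 September 2026 and 23 April 2027, so daylight saving is in effect and Varora Prefecture is at UTC−05:00.
19:45 UTC − 5h = 14:45 local.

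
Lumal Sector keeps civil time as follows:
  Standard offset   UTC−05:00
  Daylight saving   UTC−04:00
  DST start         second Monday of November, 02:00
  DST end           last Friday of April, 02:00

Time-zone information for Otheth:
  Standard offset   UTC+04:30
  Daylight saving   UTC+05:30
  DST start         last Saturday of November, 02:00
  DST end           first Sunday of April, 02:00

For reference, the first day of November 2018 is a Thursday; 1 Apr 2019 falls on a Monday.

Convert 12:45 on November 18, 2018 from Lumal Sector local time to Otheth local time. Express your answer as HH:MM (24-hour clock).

1 November 2018 is a Thursday, so the first Monday is November 5 and the second is November 12.
1 April 2019 is a Monday, so Fridays fall on 5, 12, 19, 26; the last is April 26.
November 18, 2018 falls between 12 November 2018 and 26 April 2019, so daylight saving is in effect and Lumal Sector is at UTC−04:00.
12:45 Lumal Sector + 4h = 16:45 UTC.
1 November 2018 is a Thursday, so Saturdays fall on 3, 10, 17, 24; the last is November 24.
1 April 2019 is a Monday, so the first Sunday is April 7.
At the standard offset (UTC+04:30), 16:45 UTC + 4h30m = 21:15 Otheth standard time.
Daylight saving runs 24 November 2018 – 7 April 2019; the standard-time date in Otheth, November 18, 2018, is outside that window, so Otheth is on standard time at UTC+04:30.
16:45 UTC + 4h30m = 21:15 Otheth.

21:15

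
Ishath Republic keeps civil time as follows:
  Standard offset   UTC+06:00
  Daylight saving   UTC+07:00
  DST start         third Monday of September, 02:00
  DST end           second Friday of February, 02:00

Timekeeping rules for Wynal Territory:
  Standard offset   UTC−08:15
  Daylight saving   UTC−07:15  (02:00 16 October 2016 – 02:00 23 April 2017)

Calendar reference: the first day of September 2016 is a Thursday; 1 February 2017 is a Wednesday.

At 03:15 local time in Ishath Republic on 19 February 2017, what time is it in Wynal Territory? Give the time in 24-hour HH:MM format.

1 September 2016 is a Thursday, so the first Monday is September 5 and the third is September 19.
1 February 2017 is a Wednesday, so the first Friday is February 3 and the second is February 10.
19 February 2017 does not fall between 19 September 2016 and 10 February 2017, so daylight saving is not in effect and Ishath Republic is at UTC+06:00.
03:15 Ishath Republic − 6h = 21:15 UTC (rolling into the previous day, 18 February 2017).
At the standard offset (UTC−08:15), 21:15 UTC − 8h15m = 13:00 Wynal Territory standard time.
The standard-time date in Wynal Territory, 18 February 2017, lies within the daylight-saving period (16 October 2016 – 23 April 2017), so Wynal Territory is on daylight time, UTC−07:15.
21:15 UTC − 7h15m = 14:00 Wynal Territory.

14:00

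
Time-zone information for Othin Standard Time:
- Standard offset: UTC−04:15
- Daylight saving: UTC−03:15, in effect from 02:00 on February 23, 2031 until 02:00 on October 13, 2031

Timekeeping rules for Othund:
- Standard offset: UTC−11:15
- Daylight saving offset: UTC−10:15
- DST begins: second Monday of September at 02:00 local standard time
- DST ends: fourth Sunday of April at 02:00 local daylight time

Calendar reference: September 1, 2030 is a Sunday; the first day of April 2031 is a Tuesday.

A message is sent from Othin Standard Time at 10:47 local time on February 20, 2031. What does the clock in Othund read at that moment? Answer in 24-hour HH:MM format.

February 20, 2031 does not fall between 23 February and 13 October, so daylight saving is not in effect and Othin Standard Time is at UTC−04:15.
10:47 Othin Standard Time + 4h15m = 15:02 UTC.
1 September 2030 is a Sunday, so the first Monday is September 2 and the second is September 9.
1 April 2031 is a Tuesday, so the first Sunday is April 6 and the fourth is April 27.
At the standard offset (UTC−11:15), 15:02 UTC − 11h15m = 03:47 Othund standard time.
Daylight saving runs 9 September 2030 – 27 April 2031; the standard-time date in Othund, February 20, 2031, is inside that window, so Othund is at UTC−10:15.
15:02 UTC − 10h15m = 04:47 Othund.

04:47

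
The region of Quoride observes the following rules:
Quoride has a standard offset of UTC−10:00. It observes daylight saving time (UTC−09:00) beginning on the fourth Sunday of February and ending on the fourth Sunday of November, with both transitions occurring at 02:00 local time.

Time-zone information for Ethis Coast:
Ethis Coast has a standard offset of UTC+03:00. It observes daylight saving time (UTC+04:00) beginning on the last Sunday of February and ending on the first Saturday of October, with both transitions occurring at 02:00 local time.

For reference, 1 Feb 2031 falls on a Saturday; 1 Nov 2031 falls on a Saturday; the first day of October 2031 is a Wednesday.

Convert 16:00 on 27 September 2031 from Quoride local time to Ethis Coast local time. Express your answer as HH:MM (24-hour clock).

05:00

1 February 2031 is a Saturday, so the first Sunday is February 2 and the fourth is February 23.
1 November 2031 is a Saturday, so the first Sunday is November 2 and the fourth is November 23.
27 September 2031 falls between 23 February and 23 November, so daylight saving is in effect and Quoride is at UTC−09:00.
16:00 Quoride + 9h = 01:00 UTC (rolling into the next day, 28 September 2031).
1 February 2031 is a Saturday, so Sundays fall on 2, 9, 16, 23; the last is February 23.
1 October 2031 is a Wednesday, so the first Saturday is October 4.
At the standard offset (UTC+03:00), 01:00 UTC + 3h = 04:00 Ethis Coast standard time.
The standard-time date in Ethis Coast, 28 September 2031, falls between 23 February and 4 October, so daylight saving is in effect and Ethis Coast is at UTC+04:00.
01:00 UTC + 4h = 05:00 Ethis Coast.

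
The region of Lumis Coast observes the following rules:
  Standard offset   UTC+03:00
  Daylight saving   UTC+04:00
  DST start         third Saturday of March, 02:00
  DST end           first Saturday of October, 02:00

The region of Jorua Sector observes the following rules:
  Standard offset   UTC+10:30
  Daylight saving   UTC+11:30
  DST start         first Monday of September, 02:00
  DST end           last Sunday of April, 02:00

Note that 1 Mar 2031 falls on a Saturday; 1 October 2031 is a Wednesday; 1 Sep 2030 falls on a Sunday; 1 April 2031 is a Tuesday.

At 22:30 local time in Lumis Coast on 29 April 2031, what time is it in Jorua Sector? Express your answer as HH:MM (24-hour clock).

1 March 2031 is a Saturday, so the first Saturday is March 1 and the third is March 15.
1 October 2031 is a Wednesday, so the first Saturday is October 4.
29 April 2031 falls between 15 March and 4 October, so daylight saving is in effect and Lumis Coast is at UTC+04:00.
22:30 Lumis Coast − 4h = 18:30 UTC.
1 September 2030 is a Sunday, so the first Monday is September 2.
1 April 2031 is a Tuesday, so Sundays fall on 6, 13, 20, 27; the last is April 27.
At the standard offset (UTC+10:30), 18:30 UTC + 10h30m = 05:00 Jorua Sector standard time (rolling into the next day, 30 April 2031).
The standard-time date in Jorua Sector, 30 April 2031, is outside the daylight-saving period (2 September 2030 – 27 April 2031), so Jorua Sector is on standard time, UTC+10:30.
18:30 UTC + 10h30m = 05:00 Jorua Sector (rolling into the next day, 30 April 2031).

05:00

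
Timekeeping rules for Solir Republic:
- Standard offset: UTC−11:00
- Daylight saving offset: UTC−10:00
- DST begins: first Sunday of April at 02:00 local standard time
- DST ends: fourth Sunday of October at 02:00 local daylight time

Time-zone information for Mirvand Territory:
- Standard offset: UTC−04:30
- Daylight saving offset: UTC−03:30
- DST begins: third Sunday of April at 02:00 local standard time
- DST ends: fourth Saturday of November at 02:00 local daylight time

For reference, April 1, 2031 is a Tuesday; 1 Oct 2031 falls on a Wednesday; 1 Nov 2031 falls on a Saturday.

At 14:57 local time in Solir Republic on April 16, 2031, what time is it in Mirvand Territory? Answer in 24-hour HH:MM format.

20:27

1 April 2031 is a Tuesday, so the first Sunday is April 6.
1 October 2031 is a Wednesday, so the first Sunday is October 5 and the fourth is October 26.
April 16, 2031 lies within the daylight-saving period (6 April – 26 October), so Solir Republic is on daylight time, UTC−10:00.
14:57 Solir Republic + 10h = 00:57 UTC (rolling into the next day, 17 April 2031).
1 April 2031 is a Tuesday, so the first Sunday is April 6 and the third is April 20.
1 November 2031 is a Saturday, so the first Saturday is November 1 and the fourth is November 22.
At the standard offset (UTC−04:30), 00:57 UTC − 4h30m = 20:27 Mirvand Territory standard time (rolling into the previous day, 16 April 2031).
The standard-time date in Mirvand Territory, April 16, 2031, does not fall between 20 April and 22 November, so daylight saving is not in effect and Mirvand Territory is at UTC−04:30.
00:57 UTC − 4h30m = 20:27 Mirvand Territory (rolling into the previous day, 16 April 2031).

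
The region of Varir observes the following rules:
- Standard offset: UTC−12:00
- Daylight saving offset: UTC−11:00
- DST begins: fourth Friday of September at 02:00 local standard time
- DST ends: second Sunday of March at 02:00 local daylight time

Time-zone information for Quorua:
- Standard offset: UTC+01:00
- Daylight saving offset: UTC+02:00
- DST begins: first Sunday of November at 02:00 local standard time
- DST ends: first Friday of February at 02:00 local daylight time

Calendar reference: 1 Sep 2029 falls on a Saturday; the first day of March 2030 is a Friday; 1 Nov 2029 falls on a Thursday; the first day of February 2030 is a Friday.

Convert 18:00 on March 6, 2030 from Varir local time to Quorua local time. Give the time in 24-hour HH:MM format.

1 September 2029 is a Saturday, so the first Friday is September 7 and the fourth is September 28.
1 March 2030 is a Friday, so the first Sunday is March 3 and the second is March 10.
March 6, 2030 falls between 28 September 2029 and 10 March 2030, so daylight saving is in effect and Varir is at UTC−11:00.
18:00 Varir + 11h = 05:00 UTC (rolling into the next day, 7 March 2030).
1 November 2029 is a Thursday, so the first Sunday is November 4.
1 February 2030 is a Friday, so the first Friday is February 1.
At the standard offset (UTC+01:00), 05:00 UTC + 1h = 06:00 Quorua standard time.
The standard-time date in Quorua, March 7, 2030, is outside the daylight-saving period (4 November 2029 – 1 February 2030), so Quorua is on standard time, UTC+01:00.
05:00 UTC + 1h = 06:00 Quorua.

06:00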